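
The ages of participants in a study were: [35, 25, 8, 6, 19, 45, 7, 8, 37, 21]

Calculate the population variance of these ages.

180.69

Step 1: Compute the mean: (35 + 25 + 8 + 6 + 19 + 45 + 7 + 8 + 37 + 21) / 10 = 21.1
Step 2: Compute squared deviations from the mean:
  (35 - 21.1)^2 = 193.21
  (25 - 21.1)^2 = 15.21
  (8 - 21.1)^2 = 171.61
  (6 - 21.1)^2 = 228.01
  (19 - 21.1)^2 = 4.41
  (45 - 21.1)^2 = 571.21
  (7 - 21.1)^2 = 198.81
  (8 - 21.1)^2 = 171.61
  (37 - 21.1)^2 = 252.81
  (21 - 21.1)^2 = 0.01
Step 3: Sum of squared deviations = 1806.9
Step 4: Population variance = 1806.9 / 10 = 180.69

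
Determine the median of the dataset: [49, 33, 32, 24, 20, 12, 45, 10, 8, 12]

22

Step 1: Sort the data in ascending order: [8, 10, 12, 12, 20, 24, 32, 33, 45, 49]
Step 2: The number of values is n = 10.
Step 3: Since n is even, the median is the average of positions 5 and 6:
  Median = (20 + 24) / 2 = 22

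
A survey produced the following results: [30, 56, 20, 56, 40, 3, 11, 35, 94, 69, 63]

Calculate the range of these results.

91

Step 1: Identify the maximum value: max = 94
Step 2: Identify the minimum value: min = 3
Step 3: Range = max - min = 94 - 3 = 91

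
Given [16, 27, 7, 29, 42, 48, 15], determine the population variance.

190.2041

Step 1: Compute the mean: (16 + 27 + 7 + 29 + 42 + 48 + 15) / 7 = 26.2857
Step 2: Compute squared deviations from the mean:
  (16 - 26.2857)^2 = 105.7959
  (27 - 26.2857)^2 = 0.5102
  (7 - 26.2857)^2 = 371.9388
  (29 - 26.2857)^2 = 7.3673
  (42 - 26.2857)^2 = 246.9388
  (48 - 26.2857)^2 = 471.5102
  (15 - 26.2857)^2 = 127.3673
Step 3: Sum of squared deviations = 1331.4286
Step 4: Population variance = 1331.4286 / 7 = 190.2041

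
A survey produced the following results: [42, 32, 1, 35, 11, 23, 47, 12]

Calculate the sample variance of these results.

266.5536

Step 1: Compute the mean: (42 + 32 + 1 + 35 + 11 + 23 + 47 + 12) / 8 = 25.375
Step 2: Compute squared deviations from the mean:
  (42 - 25.375)^2 = 276.3906
  (32 - 25.375)^2 = 43.8906
  (1 - 25.375)^2 = 594.1406
  (35 - 25.375)^2 = 92.6406
  (11 - 25.375)^2 = 206.6406
  (23 - 25.375)^2 = 5.6406
  (47 - 25.375)^2 = 467.6406
  (12 - 25.375)^2 = 178.8906
Step 3: Sum of squared deviations = 1865.875
Step 4: Sample variance = 1865.875 / 7 = 266.5536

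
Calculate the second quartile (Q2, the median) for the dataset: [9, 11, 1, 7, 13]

9

Step 1: Sort the data: [1, 7, 9, 11, 13]
Step 2: n = 5
Step 3: Q2 is the median. Since n is odd, it is the middle value at position 3: 9
Step 4: Q2 = 9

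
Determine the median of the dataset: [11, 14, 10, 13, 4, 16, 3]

11

Step 1: Sort the data in ascending order: [3, 4, 10, 11, 13, 14, 16]
Step 2: The number of values is n = 7.
Step 3: Since n is odd, the median is the middle value at position 4: 11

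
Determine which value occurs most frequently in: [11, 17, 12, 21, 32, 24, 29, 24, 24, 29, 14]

24

Step 1: Count the frequency of each value:
  11: appears 1 time(s)
  12: appears 1 time(s)
  14: appears 1 time(s)
  17: appears 1 time(s)
  21: appears 1 time(s)
  24: appears 3 time(s)
  29: appears 2 time(s)
  32: appears 1 time(s)
Step 2: The value 24 appears most frequently (3 times).
Step 3: Mode = 24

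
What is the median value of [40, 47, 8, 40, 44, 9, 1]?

40

Step 1: Sort the data in ascending order: [1, 8, 9, 40, 40, 44, 47]
Step 2: The number of values is n = 7.
Step 3: Since n is odd, the median is the middle value at position 4: 40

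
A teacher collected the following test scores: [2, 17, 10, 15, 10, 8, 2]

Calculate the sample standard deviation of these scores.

5.7859

Step 1: Compute the mean: 9.1429
Step 2: Sum of squared deviations from the mean: 200.8571
Step 3: Sample variance = 200.8571 / 6 = 33.4762
Step 4: Standard deviation = sqrt(33.4762) = 5.7859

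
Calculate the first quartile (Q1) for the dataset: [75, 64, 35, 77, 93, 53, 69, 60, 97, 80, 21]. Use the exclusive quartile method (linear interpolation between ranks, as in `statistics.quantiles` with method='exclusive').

53

Step 1: Sort the data: [21, 35, 53, 60, 64, 69, 75, 77, 80, 93, 97]
Step 2: n = 11
Step 3: Using the exclusive quartile method:
  Q1 = 53
  Q2 (median) = 69
  Q3 = 80
  IQR = Q3 - Q1 = 80 - 53 = 27
Step 4: Q1 = 53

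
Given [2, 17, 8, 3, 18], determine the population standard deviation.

6.7705

Step 1: Compute the mean: 9.6
Step 2: Sum of squared deviations from the mean: 229.2
Step 3: Population variance = 229.2 / 5 = 45.84
Step 4: Standard deviation = sqrt(45.84) = 6.7705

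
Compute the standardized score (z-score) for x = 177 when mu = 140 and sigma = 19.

1.9474

Step 1: Recall the z-score formula: z = (x - mu) / sigma
Step 2: Substitute values: z = (177 - 140) / 19
Step 3: z = 37 / 19 = 1.9474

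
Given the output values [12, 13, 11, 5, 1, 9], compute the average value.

8.5

Step 1: Sum all values: 12 + 13 + 11 + 5 + 1 + 9 = 51
Step 2: Count the number of values: n = 6
Step 3: Mean = sum / n = 51 / 6 = 8.5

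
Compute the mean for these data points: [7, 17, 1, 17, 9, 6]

9.5

Step 1: Sum all values: 7 + 17 + 1 + 17 + 9 + 6 = 57
Step 2: Count the number of values: n = 6
Step 3: Mean = sum / n = 57 / 6 = 9.5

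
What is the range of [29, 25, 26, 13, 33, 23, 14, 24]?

20

Step 1: Identify the maximum value: max = 33
Step 2: Identify the minimum value: min = 13
Step 3: Range = max - min = 33 - 13 = 20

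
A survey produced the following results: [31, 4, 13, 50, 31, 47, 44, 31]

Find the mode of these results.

31

Step 1: Count the frequency of each value:
  4: appears 1 time(s)
  13: appears 1 time(s)
  31: appears 3 time(s)
  44: appears 1 time(s)
  47: appears 1 time(s)
  50: appears 1 time(s)
Step 2: The value 31 appears most frequently (3 times).
Step 3: Mode = 31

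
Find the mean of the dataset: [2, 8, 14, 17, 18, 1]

10

Step 1: Sum all values: 2 + 8 + 14 + 17 + 18 + 1 = 60
Step 2: Count the number of values: n = 6
Step 3: Mean = sum / n = 60 / 6 = 10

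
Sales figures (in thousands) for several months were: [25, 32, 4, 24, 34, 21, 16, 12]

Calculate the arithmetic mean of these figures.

21

Step 1: Sum all values: 25 + 32 + 4 + 24 + 34 + 21 + 16 + 12 = 168
Step 2: Count the number of values: n = 8
Step 3: Mean = sum / n = 168 / 8 = 21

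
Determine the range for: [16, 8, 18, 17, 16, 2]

16

Step 1: Identify the maximum value: max = 18
Step 2: Identify the minimum value: min = 2
Step 3: Range = max - min = 18 - 2 = 16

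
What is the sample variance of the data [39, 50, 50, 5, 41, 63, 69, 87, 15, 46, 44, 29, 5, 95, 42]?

687.9524

Step 1: Compute the mean: (39 + 50 + 50 + 5 + 41 + 63 + 69 + 87 + 15 + 46 + 44 + 29 + 5 + 95 + 42) / 15 = 45.3333
Step 2: Compute squared deviations from the mean:
  (39 - 45.3333)^2 = 40.1111
  (50 - 45.3333)^2 = 21.7778
  (50 - 45.3333)^2 = 21.7778
  (5 - 45.3333)^2 = 1626.7778
  (41 - 45.3333)^2 = 18.7778
  (63 - 45.3333)^2 = 312.1111
  (69 - 45.3333)^2 = 560.1111
  (87 - 45.3333)^2 = 1736.1111
  (15 - 45.3333)^2 = 920.1111
  (46 - 45.3333)^2 = 0.4444
  (44 - 45.3333)^2 = 1.7778
  (29 - 45.3333)^2 = 266.7778
  (5 - 45.3333)^2 = 1626.7778
  (95 - 45.3333)^2 = 2466.7778
  (42 - 45.3333)^2 = 11.1111
Step 3: Sum of squared deviations = 9631.3333
Step 4: Sample variance = 9631.3333 / 14 = 687.9524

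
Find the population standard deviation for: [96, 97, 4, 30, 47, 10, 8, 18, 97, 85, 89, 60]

36.6889

Step 1: Compute the mean: 53.4167
Step 2: Sum of squared deviations from the mean: 16152.9167
Step 3: Population variance = 16152.9167 / 12 = 1346.0764
Step 4: Standard deviation = sqrt(1346.0764) = 36.6889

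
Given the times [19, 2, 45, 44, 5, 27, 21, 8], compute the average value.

21.375

Step 1: Sum all values: 19 + 2 + 45 + 44 + 5 + 27 + 21 + 8 = 171
Step 2: Count the number of values: n = 8
Step 3: Mean = sum / n = 171 / 8 = 21.375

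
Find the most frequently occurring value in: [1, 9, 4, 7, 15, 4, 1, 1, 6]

1

Step 1: Count the frequency of each value:
  1: appears 3 time(s)
  4: appears 2 time(s)
  6: appears 1 time(s)
  7: appears 1 time(s)
  9: appears 1 time(s)
  15: appears 1 time(s)
Step 2: The value 1 appears most frequently (3 times).
Step 3: Mode = 1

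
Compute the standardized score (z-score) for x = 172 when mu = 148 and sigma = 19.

1.2632

Step 1: Recall the z-score formula: z = (x - mu) / sigma
Step 2: Substitute values: z = (172 - 148) / 19
Step 3: z = 24 / 19 = 1.2632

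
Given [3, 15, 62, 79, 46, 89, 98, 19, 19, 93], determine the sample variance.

1330.9

Step 1: Compute the mean: (3 + 15 + 62 + 79 + 46 + 89 + 98 + 19 + 19 + 93) / 10 = 52.3
Step 2: Compute squared deviations from the mean:
  (3 - 52.3)^2 = 2430.49
  (15 - 52.3)^2 = 1391.29
  (62 - 52.3)^2 = 94.09
  (79 - 52.3)^2 = 712.89
  (46 - 52.3)^2 = 39.69
  (89 - 52.3)^2 = 1346.89
  (98 - 52.3)^2 = 2088.49
  (19 - 52.3)^2 = 1108.89
  (19 - 52.3)^2 = 1108.89
  (93 - 52.3)^2 = 1656.49
Step 3: Sum of squared deviations = 11978.1
Step 4: Sample variance = 11978.1 / 9 = 1330.9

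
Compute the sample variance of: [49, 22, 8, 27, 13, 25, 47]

244.9048

Step 1: Compute the mean: (49 + 22 + 8 + 27 + 13 + 25 + 47) / 7 = 27.2857
Step 2: Compute squared deviations from the mean:
  (49 - 27.2857)^2 = 471.5102
  (22 - 27.2857)^2 = 27.9388
  (8 - 27.2857)^2 = 371.9388
  (27 - 27.2857)^2 = 0.0816
  (13 - 27.2857)^2 = 204.0816
  (25 - 27.2857)^2 = 5.2245
  (47 - 27.2857)^2 = 388.6531
Step 3: Sum of squared deviations = 1469.4286
Step 4: Sample variance = 1469.4286 / 6 = 244.9048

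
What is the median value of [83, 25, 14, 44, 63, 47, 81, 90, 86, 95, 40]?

63

Step 1: Sort the data in ascending order: [14, 25, 40, 44, 47, 63, 81, 83, 86, 90, 95]
Step 2: The number of values is n = 11.
Step 3: Since n is odd, the median is the middle value at position 6: 63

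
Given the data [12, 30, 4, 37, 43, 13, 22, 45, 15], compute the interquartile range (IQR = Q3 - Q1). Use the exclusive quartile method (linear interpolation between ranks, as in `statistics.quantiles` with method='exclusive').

27.5

Step 1: Sort the data: [4, 12, 13, 15, 22, 30, 37, 43, 45]
Step 2: n = 9
Step 3: Using the exclusive quartile method:
  Q1 = 12.5
  Q2 (median) = 22
  Q3 = 40
  IQR = Q3 - Q1 = 40 - 12.5 = 27.5
Step 4: IQR = 27.5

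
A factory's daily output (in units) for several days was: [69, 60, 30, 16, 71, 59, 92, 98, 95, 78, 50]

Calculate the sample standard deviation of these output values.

26.1729

Step 1: Compute the mean: 65.2727
Step 2: Sum of squared deviations from the mean: 6850.1818
Step 3: Sample variance = 6850.1818 / 10 = 685.0182
Step 4: Standard deviation = sqrt(685.0182) = 26.1729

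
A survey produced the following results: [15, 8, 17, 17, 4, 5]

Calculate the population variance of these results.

30.3333

Step 1: Compute the mean: (15 + 8 + 17 + 17 + 4 + 5) / 6 = 11
Step 2: Compute squared deviations from the mean:
  (15 - 11)^2 = 16
  (8 - 11)^2 = 9
  (17 - 11)^2 = 36
  (17 - 11)^2 = 36
  (4 - 11)^2 = 49
  (5 - 11)^2 = 36
Step 3: Sum of squared deviations = 182
Step 4: Population variance = 182 / 6 = 30.3333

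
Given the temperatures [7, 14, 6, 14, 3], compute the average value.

8.8

Step 1: Sum all values: 7 + 14 + 6 + 14 + 3 = 44
Step 2: Count the number of values: n = 5
Step 3: Mean = sum / n = 44 / 5 = 8.8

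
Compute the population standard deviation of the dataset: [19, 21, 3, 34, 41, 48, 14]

14.733

Step 1: Compute the mean: 25.7143
Step 2: Sum of squared deviations from the mean: 1519.4286
Step 3: Population variance = 1519.4286 / 7 = 217.0612
Step 4: Standard deviation = sqrt(217.0612) = 14.733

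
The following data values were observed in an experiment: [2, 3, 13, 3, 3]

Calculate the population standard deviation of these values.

4.1183

Step 1: Compute the mean: 4.8
Step 2: Sum of squared deviations from the mean: 84.8
Step 3: Population variance = 84.8 / 5 = 16.96
Step 4: Standard deviation = sqrt(16.96) = 4.1183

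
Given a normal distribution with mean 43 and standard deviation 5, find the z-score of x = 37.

-1.2

Step 1: Recall the z-score formula: z = (x - mu) / sigma
Step 2: Substitute values: z = (37 - 43) / 5
Step 3: z = -6 / 5 = -1.2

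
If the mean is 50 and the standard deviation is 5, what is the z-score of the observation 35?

-3

Step 1: Recall the z-score formula: z = (x - mu) / sigma
Step 2: Substitute values: z = (35 - 50) / 5
Step 3: z = -15 / 5 = -3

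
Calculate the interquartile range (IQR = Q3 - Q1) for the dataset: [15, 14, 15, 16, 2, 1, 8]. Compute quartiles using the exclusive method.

13

Step 1: Sort the data: [1, 2, 8, 14, 15, 15, 16]
Step 2: n = 7
Step 3: Using the exclusive quartile method:
  Q1 = 2
  Q2 (median) = 14
  Q3 = 15
  IQR = Q3 - Q1 = 15 - 2 = 13
Step 4: IQR = 13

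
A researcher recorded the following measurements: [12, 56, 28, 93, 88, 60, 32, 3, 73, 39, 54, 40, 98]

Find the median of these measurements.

54

Step 1: Sort the data in ascending order: [3, 12, 28, 32, 39, 40, 54, 56, 60, 73, 88, 93, 98]
Step 2: The number of values is n = 13.
Step 3: Since n is odd, the median is the middle value at position 7: 54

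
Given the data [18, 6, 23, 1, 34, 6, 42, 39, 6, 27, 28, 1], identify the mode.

6

Step 1: Count the frequency of each value:
  1: appears 2 time(s)
  6: appears 3 time(s)
  18: appears 1 time(s)
  23: appears 1 time(s)
  27: appears 1 time(s)
  28: appears 1 time(s)
  34: appears 1 time(s)
  39: appears 1 time(s)
  42: appears 1 time(s)
Step 2: The value 6 appears most frequently (3 times).
Step 3: Mode = 6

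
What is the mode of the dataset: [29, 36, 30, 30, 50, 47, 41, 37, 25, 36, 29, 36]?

36

Step 1: Count the frequency of each value:
  25: appears 1 time(s)
  29: appears 2 time(s)
  30: appears 2 time(s)
  36: appears 3 time(s)
  37: appears 1 time(s)
  41: appears 1 time(s)
  47: appears 1 time(s)
  50: appears 1 time(s)
Step 2: The value 36 appears most frequently (3 times).
Step 3: Mode = 36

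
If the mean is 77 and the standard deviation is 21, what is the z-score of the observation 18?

-2.8095

Step 1: Recall the z-score formula: z = (x - mu) / sigma
Step 2: Substitute values: z = (18 - 77) / 21
Step 3: z = -59 / 21 = -2.8095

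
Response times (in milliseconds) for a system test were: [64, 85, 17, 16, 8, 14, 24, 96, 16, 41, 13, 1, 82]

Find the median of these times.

17

Step 1: Sort the data in ascending order: [1, 8, 13, 14, 16, 16, 17, 24, 41, 64, 82, 85, 96]
Step 2: The number of values is n = 13.
Step 3: Since n is odd, the median is the middle value at position 7: 17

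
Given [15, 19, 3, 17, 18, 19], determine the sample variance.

37.7667

Step 1: Compute the mean: (15 + 19 + 3 + 17 + 18 + 19) / 6 = 15.1667
Step 2: Compute squared deviations from the mean:
  (15 - 15.1667)^2 = 0.0278
  (19 - 15.1667)^2 = 14.6944
  (3 - 15.1667)^2 = 148.0278
  (17 - 15.1667)^2 = 3.3611
  (18 - 15.1667)^2 = 8.0278
  (19 - 15.1667)^2 = 14.6944
Step 3: Sum of squared deviations = 188.8333
Step 4: Sample variance = 188.8333 / 5 = 37.7667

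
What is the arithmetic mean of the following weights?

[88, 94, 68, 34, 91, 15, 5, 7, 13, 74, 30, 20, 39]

44.4615

Step 1: Sum all values: 88 + 94 + 68 + 34 + 91 + 15 + 5 + 7 + 13 + 74 + 30 + 20 + 39 = 578
Step 2: Count the number of values: n = 13
Step 3: Mean = sum / n = 578 / 13 = 44.4615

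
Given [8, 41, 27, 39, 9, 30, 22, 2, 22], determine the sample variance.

187.9444

Step 1: Compute the mean: (8 + 41 + 27 + 39 + 9 + 30 + 22 + 2 + 22) / 9 = 22.2222
Step 2: Compute squared deviations from the mean:
  (8 - 22.2222)^2 = 202.2716
  (41 - 22.2222)^2 = 352.6049
  (27 - 22.2222)^2 = 22.8272
  (39 - 22.2222)^2 = 281.4938
  (9 - 22.2222)^2 = 174.8272
  (30 - 22.2222)^2 = 60.4938
  (22 - 22.2222)^2 = 0.0494
  (2 - 22.2222)^2 = 408.9383
  (22 - 22.2222)^2 = 0.0494
Step 3: Sum of squared deviations = 1503.5556
Step 4: Sample variance = 1503.5556 / 8 = 187.9444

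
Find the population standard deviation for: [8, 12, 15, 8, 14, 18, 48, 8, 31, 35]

13.0004

Step 1: Compute the mean: 19.7
Step 2: Sum of squared deviations from the mean: 1690.1
Step 3: Population variance = 1690.1 / 10 = 169.01
Step 4: Standard deviation = sqrt(169.01) = 13.0004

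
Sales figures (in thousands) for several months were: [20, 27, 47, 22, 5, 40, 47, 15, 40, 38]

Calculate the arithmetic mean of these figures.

30.1

Step 1: Sum all values: 20 + 27 + 47 + 22 + 5 + 40 + 47 + 15 + 40 + 38 = 301
Step 2: Count the number of values: n = 10
Step 3: Mean = sum / n = 301 / 10 = 30.1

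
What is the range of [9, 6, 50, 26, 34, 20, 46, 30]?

44

Step 1: Identify the maximum value: max = 50
Step 2: Identify the minimum value: min = 6
Step 3: Range = max - min = 50 - 6 = 44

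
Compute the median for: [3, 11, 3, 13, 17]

11

Step 1: Sort the data in ascending order: [3, 3, 11, 13, 17]
Step 2: The number of values is n = 5.
Step 3: Since n is odd, the median is the middle value at position 3: 11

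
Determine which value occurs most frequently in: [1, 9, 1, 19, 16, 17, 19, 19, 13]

19

Step 1: Count the frequency of each value:
  1: appears 2 time(s)
  9: appears 1 time(s)
  13: appears 1 time(s)
  16: appears 1 time(s)
  17: appears 1 time(s)
  19: appears 3 time(s)
Step 2: The value 19 appears most frequently (3 times).
Step 3: Mode = 19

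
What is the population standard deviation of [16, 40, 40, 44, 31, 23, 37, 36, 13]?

10.5667

Step 1: Compute the mean: 31.1111
Step 2: Sum of squared deviations from the mean: 1004.8889
Step 3: Population variance = 1004.8889 / 9 = 111.6543
Step 4: Standard deviation = sqrt(111.6543) = 10.5667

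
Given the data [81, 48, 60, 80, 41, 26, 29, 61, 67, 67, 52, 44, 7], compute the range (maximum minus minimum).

74

Step 1: Identify the maximum value: max = 81
Step 2: Identify the minimum value: min = 7
Step 3: Range = max - min = 81 - 7 = 74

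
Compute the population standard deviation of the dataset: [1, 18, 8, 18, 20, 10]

6.7762

Step 1: Compute the mean: 12.5
Step 2: Sum of squared deviations from the mean: 275.5
Step 3: Population variance = 275.5 / 6 = 45.9167
Step 4: Standard deviation = sqrt(45.9167) = 6.7762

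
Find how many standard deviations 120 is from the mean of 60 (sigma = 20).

3

Step 1: Recall the z-score formula: z = (x - mu) / sigma
Step 2: Substitute values: z = (120 - 60) / 20
Step 3: z = 60 / 20 = 3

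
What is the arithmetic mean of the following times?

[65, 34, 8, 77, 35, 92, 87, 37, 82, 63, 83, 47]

59.1667

Step 1: Sum all values: 65 + 34 + 8 + 77 + 35 + 92 + 87 + 37 + 82 + 63 + 83 + 47 = 710
Step 2: Count the number of values: n = 12
Step 3: Mean = sum / n = 710 / 12 = 59.1667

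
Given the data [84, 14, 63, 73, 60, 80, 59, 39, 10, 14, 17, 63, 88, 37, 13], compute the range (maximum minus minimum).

78

Step 1: Identify the maximum value: max = 88
Step 2: Identify the minimum value: min = 10
Step 3: Range = max - min = 88 - 10 = 78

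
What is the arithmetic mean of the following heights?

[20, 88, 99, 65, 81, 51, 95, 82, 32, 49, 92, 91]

70.4167

Step 1: Sum all values: 20 + 88 + 99 + 65 + 81 + 51 + 95 + 82 + 32 + 49 + 92 + 91 = 845
Step 2: Count the number of values: n = 12
Step 3: Mean = sum / n = 845 / 12 = 70.4167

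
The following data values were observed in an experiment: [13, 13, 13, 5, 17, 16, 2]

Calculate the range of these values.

15

Step 1: Identify the maximum value: max = 17
Step 2: Identify the minimum value: min = 2
Step 3: Range = max - min = 17 - 2 = 15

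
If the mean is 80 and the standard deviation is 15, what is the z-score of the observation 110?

2

Step 1: Recall the z-score formula: z = (x - mu) / sigma
Step 2: Substitute values: z = (110 - 80) / 15
Step 3: z = 30 / 15 = 2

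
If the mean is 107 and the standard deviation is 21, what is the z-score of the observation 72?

-1.6667

Step 1: Recall the z-score formula: z = (x - mu) / sigma
Step 2: Substitute values: z = (72 - 107) / 21
Step 3: z = -35 / 21 = -1.6667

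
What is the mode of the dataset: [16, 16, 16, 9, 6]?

16

Step 1: Count the frequency of each value:
  6: appears 1 time(s)
  9: appears 1 time(s)
  16: appears 3 time(s)
Step 2: The value 16 appears most frequently (3 times).
Step 3: Mode = 16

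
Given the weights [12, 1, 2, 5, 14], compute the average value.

6.8

Step 1: Sum all values: 12 + 1 + 2 + 5 + 14 = 34
Step 2: Count the number of values: n = 5
Step 3: Mean = sum / n = 34 / 5 = 6.8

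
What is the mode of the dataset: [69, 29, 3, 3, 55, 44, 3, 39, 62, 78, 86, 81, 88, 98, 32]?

3

Step 1: Count the frequency of each value:
  3: appears 3 time(s)
  29: appears 1 time(s)
  32: appears 1 time(s)
  39: appears 1 time(s)
  44: appears 1 time(s)
  55: appears 1 time(s)
  62: appears 1 time(s)
  69: appears 1 time(s)
  78: appears 1 time(s)
  81: appears 1 time(s)
  86: appears 1 time(s)
  88: appears 1 time(s)
  98: appears 1 time(s)
Step 2: The value 3 appears most frequently (3 times).
Step 3: Mode = 3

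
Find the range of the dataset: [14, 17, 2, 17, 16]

15

Step 1: Identify the maximum value: max = 17
Step 2: Identify the minimum value: min = 2
Step 3: Range = max - min = 17 - 2 = 15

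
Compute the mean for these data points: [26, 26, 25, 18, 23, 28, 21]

23.8571

Step 1: Sum all values: 26 + 26 + 25 + 18 + 23 + 28 + 21 = 167
Step 2: Count the number of values: n = 7
Step 3: Mean = sum / n = 167 / 7 = 23.8571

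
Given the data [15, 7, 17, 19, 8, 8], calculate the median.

11.5

Step 1: Sort the data in ascending order: [7, 8, 8, 15, 17, 19]
Step 2: The number of values is n = 6.
Step 3: Since n is even, the median is the average of positions 3 and 4:
  Median = (8 + 15) / 2 = 11.5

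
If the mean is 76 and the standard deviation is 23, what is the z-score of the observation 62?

-0.6087

Step 1: Recall the z-score formula: z = (x - mu) / sigma
Step 2: Substitute values: z = (62 - 76) / 23
Step 3: z = -14 / 23 = -0.6087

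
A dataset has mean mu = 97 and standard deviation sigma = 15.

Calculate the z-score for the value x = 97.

0

Step 1: Recall the z-score formula: z = (x - mu) / sigma
Step 2: Substitute values: z = (97 - 97) / 15
Step 3: z = 0 / 15 = 0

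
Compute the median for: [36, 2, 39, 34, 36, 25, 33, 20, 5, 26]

29.5

Step 1: Sort the data in ascending order: [2, 5, 20, 25, 26, 33, 34, 36, 36, 39]
Step 2: The number of values is n = 10.
Step 3: Since n is even, the median is the average of positions 5 and 6:
  Median = (26 + 33) / 2 = 29.5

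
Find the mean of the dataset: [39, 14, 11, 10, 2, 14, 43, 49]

22.75

Step 1: Sum all values: 39 + 14 + 11 + 10 + 2 + 14 + 43 + 49 = 182
Step 2: Count the number of values: n = 8
Step 3: Mean = sum / n = 182 / 8 = 22.75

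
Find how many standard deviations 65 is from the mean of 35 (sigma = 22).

1.3636

Step 1: Recall the z-score formula: z = (x - mu) / sigma
Step 2: Substitute values: z = (65 - 35) / 22
Step 3: z = 30 / 22 = 1.3636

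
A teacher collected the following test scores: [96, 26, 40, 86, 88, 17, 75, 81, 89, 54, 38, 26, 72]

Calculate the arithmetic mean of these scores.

60.6154

Step 1: Sum all values: 96 + 26 + 40 + 86 + 88 + 17 + 75 + 81 + 89 + 54 + 38 + 26 + 72 = 788
Step 2: Count the number of values: n = 13
Step 3: Mean = sum / n = 788 / 13 = 60.6154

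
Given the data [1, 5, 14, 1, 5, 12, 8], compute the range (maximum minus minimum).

13

Step 1: Identify the maximum value: max = 14
Step 2: Identify the minimum value: min = 1
Step 3: Range = max - min = 14 - 1 = 13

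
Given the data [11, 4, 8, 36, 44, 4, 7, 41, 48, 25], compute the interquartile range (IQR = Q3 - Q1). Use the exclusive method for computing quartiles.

35.5

Step 1: Sort the data: [4, 4, 7, 8, 11, 25, 36, 41, 44, 48]
Step 2: n = 10
Step 3: Using the exclusive quartile method:
  Q1 = 6.25
  Q2 (median) = 18
  Q3 = 41.75
  IQR = Q3 - Q1 = 41.75 - 6.25 = 35.5
Step 4: IQR = 35.5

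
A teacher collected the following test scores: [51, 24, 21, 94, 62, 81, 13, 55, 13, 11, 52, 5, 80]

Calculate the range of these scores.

89

Step 1: Identify the maximum value: max = 94
Step 2: Identify the minimum value: min = 5
Step 3: Range = max - min = 94 - 5 = 89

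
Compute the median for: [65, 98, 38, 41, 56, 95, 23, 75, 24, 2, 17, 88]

48.5

Step 1: Sort the data in ascending order: [2, 17, 23, 24, 38, 41, 56, 65, 75, 88, 95, 98]
Step 2: The number of values is n = 12.
Step 3: Since n is even, the median is the average of positions 6 and 7:
  Median = (41 + 56) / 2 = 48.5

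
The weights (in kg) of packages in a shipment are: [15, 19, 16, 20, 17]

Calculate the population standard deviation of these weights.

1.8547

Step 1: Compute the mean: 17.4
Step 2: Sum of squared deviations from the mean: 17.2
Step 3: Population variance = 17.2 / 5 = 3.44
Step 4: Standard deviation = sqrt(3.44) = 1.8547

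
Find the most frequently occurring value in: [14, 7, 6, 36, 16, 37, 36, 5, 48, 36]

36

Step 1: Count the frequency of each value:
  5: appears 1 time(s)
  6: appears 1 time(s)
  7: appears 1 time(s)
  14: appears 1 time(s)
  16: appears 1 time(s)
  36: appears 3 time(s)
  37: appears 1 time(s)
  48: appears 1 time(s)
Step 2: The value 36 appears most frequently (3 times).
Step 3: Mode = 36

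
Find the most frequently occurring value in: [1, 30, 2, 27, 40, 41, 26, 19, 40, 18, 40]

40

Step 1: Count the frequency of each value:
  1: appears 1 time(s)
  2: appears 1 time(s)
  18: appears 1 time(s)
  19: appears 1 time(s)
  26: appears 1 time(s)
  27: appears 1 time(s)
  30: appears 1 time(s)
  40: appears 3 time(s)
  41: appears 1 time(s)
Step 2: The value 40 appears most frequently (3 times).
Step 3: Mode = 40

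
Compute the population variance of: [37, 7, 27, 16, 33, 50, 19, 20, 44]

175.2099

Step 1: Compute the mean: (37 + 7 + 27 + 16 + 33 + 50 + 19 + 20 + 44) / 9 = 28.1111
Step 2: Compute squared deviations from the mean:
  (37 - 28.1111)^2 = 79.0123
  (7 - 28.1111)^2 = 445.679
  (27 - 28.1111)^2 = 1.2346
  (16 - 28.1111)^2 = 146.679
  (33 - 28.1111)^2 = 23.9012
  (50 - 28.1111)^2 = 479.1235
  (19 - 28.1111)^2 = 83.0123
  (20 - 28.1111)^2 = 65.7901
  (44 - 28.1111)^2 = 252.4568
Step 3: Sum of squared deviations = 1576.8889
Step 4: Population variance = 1576.8889 / 9 = 175.2099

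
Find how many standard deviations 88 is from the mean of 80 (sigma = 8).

1

Step 1: Recall the z-score formula: z = (x - mu) / sigma
Step 2: Substitute values: z = (88 - 80) / 8
Step 3: z = 8 / 8 = 1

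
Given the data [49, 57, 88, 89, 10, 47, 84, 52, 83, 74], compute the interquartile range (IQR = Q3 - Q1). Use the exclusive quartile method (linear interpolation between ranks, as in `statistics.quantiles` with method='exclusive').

36.5

Step 1: Sort the data: [10, 47, 49, 52, 57, 74, 83, 84, 88, 89]
Step 2: n = 10
Step 3: Using the exclusive quartile method:
  Q1 = 48.5
  Q2 (median) = 65.5
  Q3 = 85
  IQR = Q3 - Q1 = 85 - 48.5 = 36.5
Step 4: IQR = 36.5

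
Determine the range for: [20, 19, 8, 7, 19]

13

Step 1: Identify the maximum value: max = 20
Step 2: Identify the minimum value: min = 7
Step 3: Range = max - min = 20 - 7 = 13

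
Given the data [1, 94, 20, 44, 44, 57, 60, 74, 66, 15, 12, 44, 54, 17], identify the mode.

44

Step 1: Count the frequency of each value:
  1: appears 1 time(s)
  12: appears 1 time(s)
  15: appears 1 time(s)
  17: appears 1 time(s)
  20: appears 1 time(s)
  44: appears 3 time(s)
  54: appears 1 time(s)
  57: appears 1 time(s)
  60: appears 1 time(s)
  66: appears 1 time(s)
  74: appears 1 time(s)
  94: appears 1 time(s)
Step 2: The value 44 appears most frequently (3 times).
Step 3: Mode = 44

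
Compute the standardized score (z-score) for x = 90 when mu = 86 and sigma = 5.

0.8

Step 1: Recall the z-score formula: z = (x - mu) / sigma
Step 2: Substitute values: z = (90 - 86) / 5
Step 3: z = 4 / 5 = 0.8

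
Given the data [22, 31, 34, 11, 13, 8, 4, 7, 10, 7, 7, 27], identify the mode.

7

Step 1: Count the frequency of each value:
  4: appears 1 time(s)
  7: appears 3 time(s)
  8: appears 1 time(s)
  10: appears 1 time(s)
  11: appears 1 time(s)
  13: appears 1 time(s)
  22: appears 1 time(s)
  27: appears 1 time(s)
  31: appears 1 time(s)
  34: appears 1 time(s)
Step 2: The value 7 appears most frequently (3 times).
Step 3: Mode = 7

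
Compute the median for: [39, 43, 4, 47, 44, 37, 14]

39

Step 1: Sort the data in ascending order: [4, 14, 37, 39, 43, 44, 47]
Step 2: The number of values is n = 7.
Step 3: Since n is odd, the median is the middle value at position 4: 39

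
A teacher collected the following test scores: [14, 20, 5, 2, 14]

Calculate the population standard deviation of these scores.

6.5727

Step 1: Compute the mean: 11
Step 2: Sum of squared deviations from the mean: 216
Step 3: Population variance = 216 / 5 = 43.2
Step 4: Standard deviation = sqrt(43.2) = 6.5727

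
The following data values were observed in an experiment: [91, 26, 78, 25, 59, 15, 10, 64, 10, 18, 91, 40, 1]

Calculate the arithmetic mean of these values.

40.6154

Step 1: Sum all values: 91 + 26 + 78 + 25 + 59 + 15 + 10 + 64 + 10 + 18 + 91 + 40 + 1 = 528
Step 2: Count the number of values: n = 13
Step 3: Mean = sum / n = 528 / 13 = 40.6154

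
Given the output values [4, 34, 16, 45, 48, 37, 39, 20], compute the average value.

30.375

Step 1: Sum all values: 4 + 34 + 16 + 45 + 48 + 37 + 39 + 20 = 243
Step 2: Count the number of values: n = 8
Step 3: Mean = sum / n = 243 / 8 = 30.375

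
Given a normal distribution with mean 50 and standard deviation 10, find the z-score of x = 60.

1

Step 1: Recall the z-score formula: z = (x - mu) / sigma
Step 2: Substitute values: z = (60 - 50) / 10
Step 3: z = 10 / 10 = 1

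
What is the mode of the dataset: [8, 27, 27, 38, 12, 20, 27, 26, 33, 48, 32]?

27

Step 1: Count the frequency of each value:
  8: appears 1 time(s)
  12: appears 1 time(s)
  20: appears 1 time(s)
  26: appears 1 time(s)
  27: appears 3 time(s)
  32: appears 1 time(s)
  33: appears 1 time(s)
  38: appears 1 time(s)
  48: appears 1 time(s)
Step 2: The value 27 appears most frequently (3 times).
Step 3: Mode = 27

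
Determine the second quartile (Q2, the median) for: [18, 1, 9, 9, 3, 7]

8

Step 1: Sort the data: [1, 3, 7, 9, 9, 18]
Step 2: n = 6
Step 3: Q2 is the median. Since n is even, it is the average of the values at positions 3 and 4:
  Q2 = (7 + 9) / 2 = 8
Step 4: Q2 = 8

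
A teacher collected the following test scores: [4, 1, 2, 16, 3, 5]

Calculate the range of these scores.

15

Step 1: Identify the maximum value: max = 16
Step 2: Identify the minimum value: min = 1
Step 3: Range = max - min = 16 - 1 = 15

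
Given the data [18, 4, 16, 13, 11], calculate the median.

13

Step 1: Sort the data in ascending order: [4, 11, 13, 16, 18]
Step 2: The number of values is n = 5.
Step 3: Since n is odd, the median is the middle value at position 3: 13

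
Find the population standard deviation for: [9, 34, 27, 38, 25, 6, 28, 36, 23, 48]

12.1507

Step 1: Compute the mean: 27.4
Step 2: Sum of squared deviations from the mean: 1476.4
Step 3: Population variance = 1476.4 / 10 = 147.64
Step 4: Standard deviation = sqrt(147.64) = 12.1507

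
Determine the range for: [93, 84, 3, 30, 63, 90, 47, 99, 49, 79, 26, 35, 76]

96

Step 1: Identify the maximum value: max = 99
Step 2: Identify the minimum value: min = 3
Step 3: Range = max - min = 99 - 3 = 96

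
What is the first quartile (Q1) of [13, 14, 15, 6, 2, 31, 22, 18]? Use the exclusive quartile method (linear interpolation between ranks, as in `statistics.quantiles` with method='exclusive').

7.75

Step 1: Sort the data: [2, 6, 13, 14, 15, 18, 22, 31]
Step 2: n = 8
Step 3: Using the exclusive quartile method:
  Q1 = 7.75
  Q2 (median) = 14.5
  Q3 = 21
  IQR = Q3 - Q1 = 21 - 7.75 = 13.25
Step 4: Q1 = 7.75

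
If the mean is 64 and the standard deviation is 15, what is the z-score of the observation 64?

0

Step 1: Recall the z-score formula: z = (x - mu) / sigma
Step 2: Substitute values: z = (64 - 64) / 15
Step 3: z = 0 / 15 = 0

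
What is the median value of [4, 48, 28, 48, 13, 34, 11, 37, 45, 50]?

35.5

Step 1: Sort the data in ascending order: [4, 11, 13, 28, 34, 37, 45, 48, 48, 50]
Step 2: The number of values is n = 10.
Step 3: Since n is even, the median is the average of positions 5 and 6:
  Median = (34 + 37) / 2 = 35.5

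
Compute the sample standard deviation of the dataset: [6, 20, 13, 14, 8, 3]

6.186

Step 1: Compute the mean: 10.6667
Step 2: Sum of squared deviations from the mean: 191.3333
Step 3: Sample variance = 191.3333 / 5 = 38.2667
Step 4: Standard deviation = sqrt(38.2667) = 6.186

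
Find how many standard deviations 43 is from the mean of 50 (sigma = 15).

-0.4667

Step 1: Recall the z-score formula: z = (x - mu) / sigma
Step 2: Substitute values: z = (43 - 50) / 15
Step 3: z = -7 / 15 = -0.4667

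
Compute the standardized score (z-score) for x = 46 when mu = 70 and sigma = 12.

-2

Step 1: Recall the z-score formula: z = (x - mu) / sigma
Step 2: Substitute values: z = (46 - 70) / 12
Step 3: z = -24 / 12 = -2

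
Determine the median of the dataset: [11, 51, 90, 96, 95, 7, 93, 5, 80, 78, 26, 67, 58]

67

Step 1: Sort the data in ascending order: [5, 7, 11, 26, 51, 58, 67, 78, 80, 90, 93, 95, 96]
Step 2: The number of values is n = 13.
Step 3: Since n is odd, the median is the middle value at position 7: 67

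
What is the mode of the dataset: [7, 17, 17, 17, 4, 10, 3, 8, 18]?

17

Step 1: Count the frequency of each value:
  3: appears 1 time(s)
  4: appears 1 time(s)
  7: appears 1 time(s)
  8: appears 1 time(s)
  10: appears 1 time(s)
  17: appears 3 time(s)
  18: appears 1 time(s)
Step 2: The value 17 appears most frequently (3 times).
Step 3: Mode = 17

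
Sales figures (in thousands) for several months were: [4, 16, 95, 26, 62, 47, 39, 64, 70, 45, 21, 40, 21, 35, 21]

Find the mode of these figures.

21

Step 1: Count the frequency of each value:
  4: appears 1 time(s)
  16: appears 1 time(s)
  21: appears 3 time(s)
  26: appears 1 time(s)
  35: appears 1 time(s)
  39: appears 1 time(s)
  40: appears 1 time(s)
  45: appears 1 time(s)
  47: appears 1 time(s)
  62: appears 1 time(s)
  64: appears 1 time(s)
  70: appears 1 time(s)
  95: appears 1 time(s)
Step 2: The value 21 appears most frequently (3 times).
Step 3: Mode = 21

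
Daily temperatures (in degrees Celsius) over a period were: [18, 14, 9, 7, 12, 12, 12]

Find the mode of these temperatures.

12

Step 1: Count the frequency of each value:
  7: appears 1 time(s)
  9: appears 1 time(s)
  12: appears 3 time(s)
  14: appears 1 time(s)
  18: appears 1 time(s)
Step 2: The value 12 appears most frequently (3 times).
Step 3: Mode = 12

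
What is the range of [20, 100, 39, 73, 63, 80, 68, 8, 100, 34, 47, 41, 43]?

92

Step 1: Identify the maximum value: max = 100
Step 2: Identify the minimum value: min = 8
Step 3: Range = max - min = 100 - 8 = 92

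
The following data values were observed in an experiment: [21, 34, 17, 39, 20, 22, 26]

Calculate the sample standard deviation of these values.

8.0593

Step 1: Compute the mean: 25.5714
Step 2: Sum of squared deviations from the mean: 389.7143
Step 3: Sample variance = 389.7143 / 6 = 64.9524
Step 4: Standard deviation = sqrt(64.9524) = 8.0593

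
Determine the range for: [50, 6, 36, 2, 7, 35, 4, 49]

48

Step 1: Identify the maximum value: max = 50
Step 2: Identify the minimum value: min = 2
Step 3: Range = max - min = 50 - 2 = 48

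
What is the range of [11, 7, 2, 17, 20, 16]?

18

Step 1: Identify the maximum value: max = 20
Step 2: Identify the minimum value: min = 2
Step 3: Range = max - min = 20 - 2 = 18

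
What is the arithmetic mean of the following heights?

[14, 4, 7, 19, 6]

10

Step 1: Sum all values: 14 + 4 + 7 + 19 + 6 = 50
Step 2: Count the number of values: n = 5
Step 3: Mean = sum / n = 50 / 5 = 10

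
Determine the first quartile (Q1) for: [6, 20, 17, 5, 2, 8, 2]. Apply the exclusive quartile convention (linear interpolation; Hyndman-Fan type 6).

2

Step 1: Sort the data: [2, 2, 5, 6, 8, 17, 20]
Step 2: n = 7
Step 3: Using the exclusive quartile method:
  Q1 = 2
  Q2 (median) = 6
  Q3 = 17
  IQR = Q3 - Q1 = 17 - 2 = 15
Step 4: Q1 = 2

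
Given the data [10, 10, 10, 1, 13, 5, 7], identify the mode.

10

Step 1: Count the frequency of each value:
  1: appears 1 time(s)
  5: appears 1 time(s)
  7: appears 1 time(s)
  10: appears 3 time(s)
  13: appears 1 time(s)
Step 2: The value 10 appears most frequently (3 times).
Step 3: Mode = 10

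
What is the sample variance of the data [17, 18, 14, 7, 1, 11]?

41.8667

Step 1: Compute the mean: (17 + 18 + 14 + 7 + 1 + 11) / 6 = 11.3333
Step 2: Compute squared deviations from the mean:
  (17 - 11.3333)^2 = 32.1111
  (18 - 11.3333)^2 = 44.4444
  (14 - 11.3333)^2 = 7.1111
  (7 - 11.3333)^2 = 18.7778
  (1 - 11.3333)^2 = 106.7778
  (11 - 11.3333)^2 = 0.1111
Step 3: Sum of squared deviations = 209.3333
Step 4: Sample variance = 209.3333 / 5 = 41.8667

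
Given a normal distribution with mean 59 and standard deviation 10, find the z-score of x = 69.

1

Step 1: Recall the z-score formula: z = (x - mu) / sigma
Step 2: Substitute values: z = (69 - 59) / 10
Step 3: z = 10 / 10 = 1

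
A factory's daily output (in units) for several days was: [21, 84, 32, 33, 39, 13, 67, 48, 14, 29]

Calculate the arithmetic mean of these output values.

38

Step 1: Sum all values: 21 + 84 + 32 + 33 + 39 + 13 + 67 + 48 + 14 + 29 = 380
Step 2: Count the number of values: n = 10
Step 3: Mean = sum / n = 380 / 10 = 38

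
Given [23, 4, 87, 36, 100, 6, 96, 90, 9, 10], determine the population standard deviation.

39.6117

Step 1: Compute the mean: 46.1
Step 2: Sum of squared deviations from the mean: 15690.9
Step 3: Population variance = 15690.9 / 10 = 1569.09
Step 4: Standard deviation = sqrt(1569.09) = 39.6117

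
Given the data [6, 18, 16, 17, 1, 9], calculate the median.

12.5

Step 1: Sort the data in ascending order: [1, 6, 9, 16, 17, 18]
Step 2: The number of values is n = 6.
Step 3: Since n is even, the median is the average of positions 3 and 4:
  Median = (9 + 16) / 2 = 12.5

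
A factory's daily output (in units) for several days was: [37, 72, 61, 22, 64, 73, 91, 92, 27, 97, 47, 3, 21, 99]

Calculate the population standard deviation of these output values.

30.6168

Step 1: Compute the mean: 57.5714
Step 2: Sum of squared deviations from the mean: 13123.4286
Step 3: Population variance = 13123.4286 / 14 = 937.3878
Step 4: Standard deviation = sqrt(937.3878) = 30.6168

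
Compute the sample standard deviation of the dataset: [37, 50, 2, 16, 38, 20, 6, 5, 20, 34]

16.3013

Step 1: Compute the mean: 22.8
Step 2: Sum of squared deviations from the mean: 2391.6
Step 3: Sample variance = 2391.6 / 9 = 265.7333
Step 4: Standard deviation = sqrt(265.7333) = 16.3013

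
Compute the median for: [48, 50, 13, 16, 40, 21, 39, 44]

39.5

Step 1: Sort the data in ascending order: [13, 16, 21, 39, 40, 44, 48, 50]
Step 2: The number of values is n = 8.
Step 3: Since n is even, the median is the average of positions 4 and 5:
  Median = (39 + 40) / 2 = 39.5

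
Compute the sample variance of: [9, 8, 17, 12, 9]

13.5

Step 1: Compute the mean: (9 + 8 + 17 + 12 + 9) / 5 = 11
Step 2: Compute squared deviations from the mean:
  (9 - 11)^2 = 4
  (8 - 11)^2 = 9
  (17 - 11)^2 = 36
  (12 - 11)^2 = 1
  (9 - 11)^2 = 4
Step 3: Sum of squared deviations = 54
Step 4: Sample variance = 54 / 4 = 13.5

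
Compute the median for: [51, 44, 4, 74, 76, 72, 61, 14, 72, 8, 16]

51

Step 1: Sort the data in ascending order: [4, 8, 14, 16, 44, 51, 61, 72, 72, 74, 76]
Step 2: The number of values is n = 11.
Step 3: Since n is odd, the median is the middle value at position 6: 51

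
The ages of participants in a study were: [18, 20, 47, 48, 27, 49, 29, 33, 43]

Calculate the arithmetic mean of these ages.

34.8889

Step 1: Sum all values: 18 + 20 + 47 + 48 + 27 + 49 + 29 + 33 + 43 = 314
Step 2: Count the number of values: n = 9
Step 3: Mean = sum / n = 314 / 9 = 34.8889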